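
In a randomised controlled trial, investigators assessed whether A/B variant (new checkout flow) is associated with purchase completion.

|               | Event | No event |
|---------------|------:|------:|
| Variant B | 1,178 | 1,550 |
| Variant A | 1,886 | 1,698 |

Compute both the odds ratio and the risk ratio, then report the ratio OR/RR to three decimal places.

0.834

Cells: a = 1178, b = 1550, c = 1886, d = 1698.
OR = (1178·1698)/(1550·1886) = 2000244/2923300 = 0.68424
Risk in exposed = 1178/2728 = 0.43182; risk in unexposed = 1886/3584 = 0.52623; RR = 0.82059
OR/RR = 0.68424 / 0.82059 = 0.83384
The outcome is not rare, so the OR lies further from 1 than the RR.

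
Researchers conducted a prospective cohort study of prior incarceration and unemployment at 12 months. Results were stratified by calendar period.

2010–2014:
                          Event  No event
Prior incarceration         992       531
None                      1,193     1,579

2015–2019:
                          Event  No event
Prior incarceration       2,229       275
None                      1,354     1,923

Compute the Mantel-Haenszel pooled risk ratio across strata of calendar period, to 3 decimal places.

RR_MH = Σ(aᵢ·n₀ᵢ/nᵢ) / Σ(cᵢ·n₁ᵢ/nᵢ), with n₁ᵢ = aᵢ+bᵢ (exposed), n₀ᵢ = cᵢ+dᵢ (unexposed), nᵢ = n₁ᵢ+n₀ᵢ.
Stratum 1 (2010–2014): n₁ = 1523, n₀ = 2772, n = 4295; a·n₀/n = 992·2772/4295 = 640.2384; c·n₁/n = 1193·1523/4295 = 423.0359
Stratum 2 (2015–2019): n₁ = 2504, n₀ = 3277, n = 5781; a·n₀/n = 2229·3277/5781 = 1263.5241; c·n₁/n = 1354·2504/5781 = 586.4757
RR_MH = (640.2384 + 1263.5241) / (423.0359 + 586.4757) = 1903.7625 / 1009.5116 = 1.88583

1.886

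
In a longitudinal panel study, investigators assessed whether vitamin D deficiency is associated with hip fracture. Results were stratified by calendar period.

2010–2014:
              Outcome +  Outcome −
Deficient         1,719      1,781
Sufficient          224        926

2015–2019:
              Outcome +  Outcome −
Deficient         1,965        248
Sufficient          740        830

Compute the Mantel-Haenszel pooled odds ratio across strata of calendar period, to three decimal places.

OR_MH = Σ(aᵢdᵢ/nᵢ) / Σ(bᵢcᵢ/nᵢ), where nᵢ is the stratum total.
Stratum 1 (2010–2014): n = 4650; a·d/n = 1719·926/4650 = 342.3213; b·c/n = 1781·224/4650 = 85.7944
Stratum 2 (2015–2019): n = 3783; a·d/n = 1965·830/3783 = 431.1261; b·c/n = 248·740/3783 = 48.5118
OR_MH = (342.3213 + 431.1261) / (85.7944 + 48.5118) = 773.4474 / 134.3062 = 5.75884

5.759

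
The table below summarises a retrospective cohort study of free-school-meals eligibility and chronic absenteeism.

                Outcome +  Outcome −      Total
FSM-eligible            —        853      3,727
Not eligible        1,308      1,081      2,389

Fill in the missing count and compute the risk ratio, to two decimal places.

The missing cell is in the exposed row: 3727 − 853 = 2874.
So a = 2874, b = 853, c = 1308, d = 1081.
RR = [a/(a+b)] / [c/(c+d)] = (2874/3727) / (1308/2389) = 0.77113/0.54751 = 1.40843

1.41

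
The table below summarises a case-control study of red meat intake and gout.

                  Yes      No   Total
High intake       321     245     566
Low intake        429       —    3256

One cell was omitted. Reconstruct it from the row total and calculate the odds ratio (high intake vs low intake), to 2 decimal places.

8.63

The missing cell is in the unexposed row: 3256 − 429 = 2827.
So a = 321, b = 245, c = 429, d = 2827.
OR = (a·d)/(b·c) = (321 × 2827) / (245 × 429) = 907467 / 105105 = 8.63391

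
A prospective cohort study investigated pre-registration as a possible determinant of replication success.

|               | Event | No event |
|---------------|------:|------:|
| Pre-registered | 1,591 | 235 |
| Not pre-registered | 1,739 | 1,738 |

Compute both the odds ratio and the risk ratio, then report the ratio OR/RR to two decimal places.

3.88

Cells: a = 1591, b = 235, c = 1739, d = 1738.
OR = (1591·1738)/(235·1739) = 2765158/408665 = 6.76632
Risk in exposed = 1591/1826 = 0.87130; risk in unexposed = 1739/3477 = 0.50014; RR = 1.74211
OR/RR = 6.76632 / 1.74211 = 3.88399
The outcome is not rare, so the OR lies further from 1 than the RR.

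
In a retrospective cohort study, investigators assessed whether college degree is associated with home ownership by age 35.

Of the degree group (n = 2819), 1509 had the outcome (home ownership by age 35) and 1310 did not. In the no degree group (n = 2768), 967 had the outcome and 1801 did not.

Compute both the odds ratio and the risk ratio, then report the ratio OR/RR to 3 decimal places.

1.400

From the description: a = 1509, b = 1310, c = 967, d = 1801.
OR = (1509·1801)/(1310·967) = 2717709/1266770 = 2.14538
Risk in exposed = 1509/2819 = 0.53530; risk in unexposed = 967/2768 = 0.34935; RR = 1.53226
OR/RR = 2.14538 / 1.53226 = 1.40014
The outcome is not rare, so the OR lies further from 1 than the RR.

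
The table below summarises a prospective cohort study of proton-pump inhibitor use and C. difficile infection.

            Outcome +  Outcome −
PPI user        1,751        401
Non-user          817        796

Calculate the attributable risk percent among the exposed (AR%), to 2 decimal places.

Cells: a = 1751, b = 401, c = 817, d = 796.
Risk in exposed = 1751/2152 = 0.81366; risk in unexposed = 817/1613 = 0.50651.
RR = 0.81366/0.50651 = 1.60641
AR% = (RR − 1)/RR × 100 = (1.60641 − 1)/1.60641 × 100 = 37.7494%

37.75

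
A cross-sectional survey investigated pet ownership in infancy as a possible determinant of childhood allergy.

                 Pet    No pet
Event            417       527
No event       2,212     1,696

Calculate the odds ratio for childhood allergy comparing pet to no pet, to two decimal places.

Reading the table with exposure as columns: a = 417 (Pet, case), b = 2212 (Pet, non-case), c = 527 (No pet, case), d = 1696.
OR = (a·d)/(b·c) = (417 × 1696) / (2212 × 527) = 707232 / 1165724 = 0.60669
Exposure is associated with lower odds of childhood allergy (OR = 0.61 < 1).

0.61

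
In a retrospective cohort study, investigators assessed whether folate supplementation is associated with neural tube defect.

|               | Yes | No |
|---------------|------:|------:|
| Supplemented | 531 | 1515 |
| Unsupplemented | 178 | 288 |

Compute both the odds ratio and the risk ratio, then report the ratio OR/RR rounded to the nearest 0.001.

Cells: a = 531, b = 1515, c = 178, d = 288.
OR = (531·288)/(1515·178) = 152928/269670 = 0.56709
Risk in exposed = 531/2046 = 0.25953; risk in unexposed = 178/466 = 0.38197; RR = 0.67945
OR/RR = 0.56709 / 0.67945 = 0.83464
The outcome is not rare, so the OR lies further from 1 than the RR.

0.835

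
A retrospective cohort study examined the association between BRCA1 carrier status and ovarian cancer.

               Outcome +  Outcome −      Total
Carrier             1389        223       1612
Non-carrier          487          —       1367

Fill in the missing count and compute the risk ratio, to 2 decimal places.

The missing cell is in the unexposed row: 1367 − 487 = 880.
So a = 1389, b = 223, c = 487, d = 880.
RR = [a/(a+b)] / [c/(c+d)] = (1389/1612) / (487/1367) = 0.86166/0.35625 = 2.41867

2.42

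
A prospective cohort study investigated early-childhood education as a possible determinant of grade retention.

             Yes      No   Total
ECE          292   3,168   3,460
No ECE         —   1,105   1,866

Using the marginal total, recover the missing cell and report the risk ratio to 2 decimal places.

0.21

The missing cell is in the unexposed row: 1866 − 1105 = 761.
So a = 292, b = 3168, c = 761, d = 1105.
RR = [a/(a+b)] / [c/(c+d)] = (292/3460) / (761/1866) = 0.08439/0.40782 = 0.20693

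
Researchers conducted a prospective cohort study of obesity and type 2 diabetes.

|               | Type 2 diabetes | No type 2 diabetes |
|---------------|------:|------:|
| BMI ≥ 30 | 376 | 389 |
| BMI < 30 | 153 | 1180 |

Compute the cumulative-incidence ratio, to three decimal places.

Cells: a = 376, b = 389, c = 153, d = 1180.
Risk in exposed = 376/765 = 0.49150; risk in unexposed = 153/1333 = 0.11478.
RR = 0.49150 / 0.11478 = 4.28218
The risk among the exposed is 4.28 times that among the unexposed.

4.282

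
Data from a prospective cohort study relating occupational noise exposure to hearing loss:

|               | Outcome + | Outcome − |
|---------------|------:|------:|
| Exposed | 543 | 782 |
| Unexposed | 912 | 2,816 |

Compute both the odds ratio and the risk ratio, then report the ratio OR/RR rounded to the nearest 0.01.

Cells: a = 543, b = 782, c = 912, d = 2816.
OR = (543·2816)/(782·912) = 1529088/713184 = 2.14403
Risk in exposed = 543/1325 = 0.40981; risk in unexposed = 912/3728 = 0.24464; RR = 1.67519
OR/RR = 2.14403 / 1.67519 = 1.27987
The outcome is not rare, so the OR lies further from 1 than the RR.

1.28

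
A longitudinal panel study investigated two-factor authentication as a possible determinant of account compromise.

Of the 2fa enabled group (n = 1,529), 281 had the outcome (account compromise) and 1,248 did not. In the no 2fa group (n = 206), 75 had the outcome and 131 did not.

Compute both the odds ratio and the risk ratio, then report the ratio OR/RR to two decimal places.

0.78

From the description: a = 281, b = 1248, c = 75, d = 131.
OR = (281·131)/(1248·75) = 36811/93600 = 0.39328
Risk in exposed = 281/1529 = 0.18378; risk in unexposed = 75/206 = 0.36408; RR = 0.50478
OR/RR = 0.39328 / 0.50478 = 0.77911
The outcome is not rare, so the OR lies further from 1 than the RR.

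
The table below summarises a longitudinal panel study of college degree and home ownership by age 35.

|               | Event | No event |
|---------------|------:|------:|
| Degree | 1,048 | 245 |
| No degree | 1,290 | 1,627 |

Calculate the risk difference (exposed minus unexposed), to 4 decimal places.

0.3683

Cells: a = 1048, b = 245, c = 1290, d = 1627.
Risk in exposed = 1048/1293 = 0.810518; risk in unexposed = 1290/2917 = 0.442235.
Risk difference = 0.810518 − 0.442235 = 0.368283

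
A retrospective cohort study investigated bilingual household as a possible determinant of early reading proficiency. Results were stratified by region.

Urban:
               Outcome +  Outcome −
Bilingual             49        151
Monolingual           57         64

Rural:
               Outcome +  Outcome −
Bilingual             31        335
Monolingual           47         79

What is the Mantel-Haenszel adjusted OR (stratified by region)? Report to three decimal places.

0.251

OR_MH = Σ(aᵢdᵢ/nᵢ) / Σ(bᵢcᵢ/nᵢ), where nᵢ is the stratum total.
Stratum 1 (Urban): n = 321; a·d/n = 49·64/321 = 9.7695; b·c/n = 151·57/321 = 26.8131
Stratum 2 (Rural): n = 492; a·d/n = 31·79/492 = 4.9776; b·c/n = 335·47/492 = 32.0020
OR_MH = (9.7695 + 4.9776) / (26.8131 + 32.0020) = 14.7471 / 58.8151 = 0.25074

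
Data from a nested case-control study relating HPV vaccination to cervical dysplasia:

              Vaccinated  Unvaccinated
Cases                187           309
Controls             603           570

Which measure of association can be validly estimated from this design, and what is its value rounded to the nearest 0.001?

0.572

Reading the table with exposure as columns: a = 187 (Vaccinated, case), b = 603 (Vaccinated, non-case), c = 309 (Unvaccinated, case), d = 570.
This is a nested case-control study: participants were sampled on outcome status, so risks in the source population cannot be estimated directly — relative risk is not valid here. The odds ratio is the appropriate measure.
OR = (a·d)/(b·c) = (187 × 570) / (603 × 309) = 106590 / 186327 = 0.57206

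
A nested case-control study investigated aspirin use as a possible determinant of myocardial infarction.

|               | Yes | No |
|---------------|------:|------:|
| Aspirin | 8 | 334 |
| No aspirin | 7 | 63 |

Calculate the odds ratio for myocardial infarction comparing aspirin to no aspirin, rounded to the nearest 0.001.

Cells: a = 8, b = 334, c = 7, d = 63.
OR = (a·d)/(b·c) = (8 × 63) / (334 × 7) = 504 / 2338 = 0.21557
Exposure is associated with lower odds of myocardial infarction (OR = 0.22 < 1).

0.216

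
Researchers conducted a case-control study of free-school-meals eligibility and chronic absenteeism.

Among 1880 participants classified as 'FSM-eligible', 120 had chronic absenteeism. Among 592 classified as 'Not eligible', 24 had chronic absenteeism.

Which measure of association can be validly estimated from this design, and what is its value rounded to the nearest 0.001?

1.614

From the description: a = 120, b = 1760, c = 24, d = 568.
This is a case-control study: participants were sampled on outcome status, so risks in the source population cannot be estimated directly — relative risk is not valid here. The odds ratio is the appropriate measure.
OR = (a·d)/(b·c) = (120 × 568) / (1760 × 24) = 68160 / 42240 = 1.61364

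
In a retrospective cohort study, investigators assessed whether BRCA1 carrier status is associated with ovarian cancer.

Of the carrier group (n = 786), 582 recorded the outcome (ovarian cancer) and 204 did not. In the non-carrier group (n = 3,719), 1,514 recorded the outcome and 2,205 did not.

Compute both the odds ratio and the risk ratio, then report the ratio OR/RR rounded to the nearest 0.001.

From the description: a = 582, b = 204, c = 1514, d = 2205.
OR = (582·2205)/(204·1514) = 1283310/308856 = 4.15504
Risk in exposed = 582/786 = 0.74046; risk in unexposed = 1514/3719 = 0.40710; RR = 1.81887
OR/RR = 4.15504 / 1.81887 = 2.28441
The outcome is not rare, so the OR lies further from 1 than the RR.

2.284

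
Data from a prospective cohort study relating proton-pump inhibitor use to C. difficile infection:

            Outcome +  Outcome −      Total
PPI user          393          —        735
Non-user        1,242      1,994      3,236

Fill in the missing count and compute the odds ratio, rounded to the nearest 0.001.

The missing cell is in the exposed row: 735 − 393 = 342.
So a = 393, b = 342, c = 1242, d = 1994.
OR = (a·d)/(b·c) = (393 × 1994) / (342 × 1242) = 783642 / 424764 = 1.84489

1.845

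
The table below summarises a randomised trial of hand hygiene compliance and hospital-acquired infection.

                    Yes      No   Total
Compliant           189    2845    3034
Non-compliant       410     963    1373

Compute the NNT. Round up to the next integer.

5

Risk in treated group = 189/3034 = 0.06229; risk in control = 410/1373 = 0.29862.
Absolute risk reduction = 0.29862 − 0.06229 = 0.23632
NNT = 1 / ARR = 1 / 0.23632 = 4.232 → round up → 5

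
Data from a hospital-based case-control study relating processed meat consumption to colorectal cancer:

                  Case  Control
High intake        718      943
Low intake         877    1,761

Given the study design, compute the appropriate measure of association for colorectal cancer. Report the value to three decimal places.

Cells: a = 718, b = 943, c = 877, d = 1761.
This is a hospital-based case-control study: participants were sampled on outcome status, so risks in the source population cannot be estimated directly — relative risk is not valid here. The odds ratio is the appropriate measure.
OR = (a·d)/(b·c) = (718 × 1761) / (943 × 877) = 1264398 / 827011 = 1.52888

1.529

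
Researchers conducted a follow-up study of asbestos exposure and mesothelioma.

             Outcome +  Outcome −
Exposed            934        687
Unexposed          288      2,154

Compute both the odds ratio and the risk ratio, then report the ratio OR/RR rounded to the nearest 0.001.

Cells: a = 934, b = 687, c = 288, d = 2154.
OR = (934·2154)/(687·288) = 2011836/197856 = 10.16818
Risk in exposed = 934/1621 = 0.57619; risk in unexposed = 288/2442 = 0.11794; RR = 4.88559
OR/RR = 10.16818 / 4.88559 = 2.08126
The outcome is not rare, so the OR lies further from 1 than the RR.

2.081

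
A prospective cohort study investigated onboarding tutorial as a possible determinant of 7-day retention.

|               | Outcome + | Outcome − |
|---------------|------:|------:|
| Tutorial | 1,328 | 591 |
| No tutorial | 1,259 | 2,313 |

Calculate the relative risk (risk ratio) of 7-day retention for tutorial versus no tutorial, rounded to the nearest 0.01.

1.96

Cells: a = 1328, b = 591, c = 1259, d = 2313.
Risk in exposed = 1328/1919 = 0.69203; risk in unexposed = 1259/3572 = 0.35246.
RR = 0.69203 / 0.35246 = 1.96340
The risk among the exposed is 1.96 times that among the unexposed.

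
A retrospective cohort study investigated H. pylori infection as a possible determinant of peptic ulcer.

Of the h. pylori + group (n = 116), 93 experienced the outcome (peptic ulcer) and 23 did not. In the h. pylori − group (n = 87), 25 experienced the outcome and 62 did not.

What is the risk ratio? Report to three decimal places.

2.790

From the description: a = 93, b = 23, c = 25, d = 62.
Risk in exposed = 93/116 = 0.80172; risk in unexposed = 25/87 = 0.28736.
RR = 0.80172 / 0.28736 = 2.79000
The risk among the exposed is 2.79 times that among the unexposed.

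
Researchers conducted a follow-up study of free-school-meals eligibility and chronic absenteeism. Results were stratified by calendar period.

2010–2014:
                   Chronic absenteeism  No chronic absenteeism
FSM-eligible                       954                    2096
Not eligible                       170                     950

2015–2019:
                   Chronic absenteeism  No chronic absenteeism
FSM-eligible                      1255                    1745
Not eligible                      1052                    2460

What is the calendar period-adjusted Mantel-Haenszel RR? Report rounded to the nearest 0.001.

1.532

RR_MH = Σ(aᵢ·n₀ᵢ/nᵢ) / Σ(cᵢ·n₁ᵢ/nᵢ), with n₁ᵢ = aᵢ+bᵢ (exposed), n₀ᵢ = cᵢ+dᵢ (unexposed), nᵢ = n₁ᵢ+n₀ᵢ.
Stratum 1 (2010–2014): n₁ = 3050, n₀ = 1120, n = 4170; a·n₀/n = 954·1120/4170 = 256.2302; c·n₁/n = 170·3050/4170 = 124.3405
Stratum 2 (2015–2019): n₁ = 3000, n₀ = 3512, n = 6512; a·n₀/n = 1255·3512/6512 = 676.8366; c·n₁/n = 1052·3000/6512 = 484.6437
RR_MH = (256.2302 + 676.8366) / (124.3405 + 484.6437) = 933.0668 / 608.9843 = 1.53217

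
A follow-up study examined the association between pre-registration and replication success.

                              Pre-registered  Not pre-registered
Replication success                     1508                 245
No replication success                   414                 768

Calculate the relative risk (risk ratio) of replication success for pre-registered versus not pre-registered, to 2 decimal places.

Reading the table with exposure as columns: a = 1508 (Pre-registered, case), b = 414 (Pre-registered, non-case), c = 245 (Not pre-registered, case), d = 768.
Risk in exposed = 1508/1922 = 0.78460; risk in unexposed = 245/1013 = 0.24186.
RR = 0.78460 / 0.24186 = 3.24408
The risk among the exposed is 3.24 times that among the unexposed.

3.24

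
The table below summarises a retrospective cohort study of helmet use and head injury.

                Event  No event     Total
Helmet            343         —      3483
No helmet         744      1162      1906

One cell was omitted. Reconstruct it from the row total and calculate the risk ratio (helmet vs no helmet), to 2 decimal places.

The missing cell is in the exposed row: 3483 − 343 = 3140.
So a = 343, b = 3140, c = 744, d = 1162.
RR = [a/(a+b)] / [c/(c+d)] = (343/3483) / (744/1906) = 0.09848/0.39035 = 0.25228

0.25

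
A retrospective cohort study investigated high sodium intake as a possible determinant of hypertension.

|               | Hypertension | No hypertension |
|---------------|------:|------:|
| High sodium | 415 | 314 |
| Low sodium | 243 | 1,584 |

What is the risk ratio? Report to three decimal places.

4.280

Cells: a = 415, b = 314, c = 243, d = 1584.
Risk in exposed = 415/729 = 0.56927; risk in unexposed = 243/1827 = 0.13300.
RR = 0.56927 / 0.13300 = 4.28009
The risk among the exposed is 4.28 times that among the unexposed.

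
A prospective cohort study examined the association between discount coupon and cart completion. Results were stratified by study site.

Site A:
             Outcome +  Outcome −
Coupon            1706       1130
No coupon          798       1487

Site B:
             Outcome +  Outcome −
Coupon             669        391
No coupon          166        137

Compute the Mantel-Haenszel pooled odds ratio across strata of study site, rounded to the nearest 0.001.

2.515

OR_MH = Σ(aᵢdᵢ/nᵢ) / Σ(bᵢcᵢ/nᵢ), where nᵢ is the stratum total.
Stratum 1 (Site A): n = 5121; a·d/n = 1706·1487/5121 = 495.3763; b·c/n = 1130·798/5121 = 176.0867
Stratum 2 (Site B): n = 1363; a·d/n = 669·137/1363 = 67.2436; b·c/n = 391·166/1363 = 47.6200
OR_MH = (495.3763 + 67.2436) / (176.0867 + 47.6200) = 562.6199 / 223.7067 = 2.51499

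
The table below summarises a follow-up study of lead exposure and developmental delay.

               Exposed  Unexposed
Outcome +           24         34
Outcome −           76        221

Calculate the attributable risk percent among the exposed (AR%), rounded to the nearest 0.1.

44.4

Reading the table with exposure as columns: a = 24 (Exposed, case), b = 76 (Exposed, non-case), c = 34 (Unexposed, case), d = 221.
Risk in exposed = 24/100 = 0.24000; risk in unexposed = 34/255 = 0.13333.
RR = 0.24000/0.13333 = 1.80000
AR% = (RR − 1)/RR × 100 = (1.80000 − 1)/1.80000 × 100 = 44.4444%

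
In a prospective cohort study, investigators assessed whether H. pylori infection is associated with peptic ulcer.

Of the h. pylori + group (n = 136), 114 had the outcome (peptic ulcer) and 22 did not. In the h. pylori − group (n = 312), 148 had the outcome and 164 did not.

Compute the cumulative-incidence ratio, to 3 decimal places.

1.767

From the description: a = 114, b = 22, c = 148, d = 164.
Risk in exposed = 114/136 = 0.83824; risk in unexposed = 148/312 = 0.47436.
RR = 0.83824 / 0.47436 = 1.76709
The risk among the exposed is 1.77 times that among the unexposed.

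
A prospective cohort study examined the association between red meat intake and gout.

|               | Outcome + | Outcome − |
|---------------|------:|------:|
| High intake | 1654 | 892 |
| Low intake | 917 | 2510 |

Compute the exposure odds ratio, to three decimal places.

5.075

Cells: a = 1654, b = 892, c = 917, d = 2510.
OR = (a·d)/(b·c) = (1654 × 2510) / (892 × 917) = 4151540 / 817964 = 5.07546
The odds of gout are about 5.08 times as high in the high intake group.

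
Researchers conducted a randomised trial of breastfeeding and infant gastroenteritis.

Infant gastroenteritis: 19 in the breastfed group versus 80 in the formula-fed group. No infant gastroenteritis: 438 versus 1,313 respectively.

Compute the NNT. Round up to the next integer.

Risk in treated group = 19/457 = 0.04158; risk in control = 80/1393 = 0.05743.
Absolute risk reduction = 0.05743 − 0.04158 = 0.01585
NNT = 1 / ARR = 1 / 0.01585 = 63.074 → round up → 64

64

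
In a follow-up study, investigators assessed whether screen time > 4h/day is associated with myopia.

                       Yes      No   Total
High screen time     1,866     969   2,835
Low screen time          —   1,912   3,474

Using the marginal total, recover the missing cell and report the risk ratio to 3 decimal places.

The missing cell is in the unexposed row: 3474 − 1912 = 1562.
So a = 1866, b = 969, c = 1562, d = 1912.
RR = [a/(a+b)] / [c/(c+d)] = (1866/2835) / (1562/3474) = 0.65820/0.44963 = 1.46389

1.464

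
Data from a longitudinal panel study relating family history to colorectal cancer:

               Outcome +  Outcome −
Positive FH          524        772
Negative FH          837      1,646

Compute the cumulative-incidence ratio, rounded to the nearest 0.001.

1.199

Cells: a = 524, b = 772, c = 837, d = 1646.
Risk in exposed = 524/1296 = 0.40432; risk in unexposed = 837/2483 = 0.33709.
RR = 0.40432 / 0.33709 = 1.19944
The risk among the exposed is 1.20 times that among the unexposed.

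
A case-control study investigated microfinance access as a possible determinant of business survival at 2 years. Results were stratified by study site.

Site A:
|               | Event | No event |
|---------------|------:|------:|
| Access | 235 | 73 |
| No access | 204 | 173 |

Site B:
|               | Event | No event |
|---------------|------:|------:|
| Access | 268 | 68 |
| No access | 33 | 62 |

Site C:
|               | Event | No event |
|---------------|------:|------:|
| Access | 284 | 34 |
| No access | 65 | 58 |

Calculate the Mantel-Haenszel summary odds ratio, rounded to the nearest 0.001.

4.232

OR_MH = Σ(aᵢdᵢ/nᵢ) / Σ(bᵢcᵢ/nᵢ), where nᵢ is the stratum total.
Stratum 1 (Site A): n = 685; a·d/n = 235·173/685 = 59.3504; b·c/n = 73·204/685 = 21.7401
Stratum 2 (Site B): n = 431; a·d/n = 268·62/431 = 38.5522; b·c/n = 68·33/431 = 5.2065
Stratum 3 (Site C): n = 441; a·d/n = 284·58/441 = 37.3515; b·c/n = 34·65/441 = 5.0113
OR_MH = (59.3504 + 38.5522 + 37.3515) / (21.7401 + 5.2065 + 5.0113) = 135.2540 / 31.9580 = 4.23225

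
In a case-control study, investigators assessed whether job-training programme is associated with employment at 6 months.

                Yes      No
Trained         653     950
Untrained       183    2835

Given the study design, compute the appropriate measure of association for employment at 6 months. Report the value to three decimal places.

Cells: a = 653, b = 950, c = 183, d = 2835.
This is a case-control study: participants were sampled on outcome status, so risks in the source population cannot be estimated directly — relative risk is not valid here. The odds ratio is the appropriate measure.
OR = (a·d)/(b·c) = (653 × 2835) / (950 × 183) = 1851255 / 173850 = 10.64858

10.649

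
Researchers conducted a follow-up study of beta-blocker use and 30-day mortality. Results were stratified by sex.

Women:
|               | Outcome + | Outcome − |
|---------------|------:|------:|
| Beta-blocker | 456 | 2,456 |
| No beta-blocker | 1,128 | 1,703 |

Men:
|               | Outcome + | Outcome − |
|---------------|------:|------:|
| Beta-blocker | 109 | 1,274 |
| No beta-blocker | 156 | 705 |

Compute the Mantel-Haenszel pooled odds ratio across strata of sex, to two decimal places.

OR_MH = Σ(aᵢdᵢ/nᵢ) / Σ(bᵢcᵢ/nᵢ), where nᵢ is the stratum total.
Stratum 1 (Women): n = 5743; a·d/n = 456·1703/5743 = 135.2199; b·c/n = 2456·1128/5743 = 482.3904
Stratum 2 (Men): n = 2244; a·d/n = 109·705/2244 = 34.2447; b·c/n = 1274·156/2244 = 88.5668
OR_MH = (135.2199 + 34.2447) / (482.3904 + 88.5668) = 169.4646 / 570.9572 = 0.29681

0.30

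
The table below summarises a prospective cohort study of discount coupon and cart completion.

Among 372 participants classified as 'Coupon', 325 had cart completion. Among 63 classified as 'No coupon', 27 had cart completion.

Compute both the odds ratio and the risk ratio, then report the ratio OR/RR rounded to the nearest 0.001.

From the description: a = 325, b = 47, c = 27, d = 36.
OR = (325·36)/(47·27) = 11700/1269 = 9.21986
Risk in exposed = 325/372 = 0.87366; risk in unexposed = 27/63 = 0.42857; RR = 2.03853
OR/RR = 9.21986 / 2.03853 = 4.52280
The outcome is not rare, so the OR lies further from 1 than the RR.

4.523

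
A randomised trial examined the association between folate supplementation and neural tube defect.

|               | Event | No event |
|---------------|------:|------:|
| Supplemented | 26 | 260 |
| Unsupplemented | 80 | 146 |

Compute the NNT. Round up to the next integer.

4

Risk in treated group = 26/286 = 0.09091; risk in control = 80/226 = 0.35398.
Absolute risk reduction = 0.35398 − 0.09091 = 0.26307
NNT = 1 / ARR = 1 / 0.26307 = 3.801 → round up → 4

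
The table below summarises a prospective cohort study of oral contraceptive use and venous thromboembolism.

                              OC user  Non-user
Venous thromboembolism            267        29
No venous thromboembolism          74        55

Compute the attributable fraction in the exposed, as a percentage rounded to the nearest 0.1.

Reading the table with exposure as columns: a = 267 (OC user, case), b = 74 (OC user, non-case), c = 29 (Non-user, case), d = 55.
Risk in exposed = 267/341 = 0.78299; risk in unexposed = 29/84 = 0.34524.
RR = 0.78299/0.34524 = 2.26797
AR% = (RR − 1)/RR × 100 = (2.26797 − 1)/2.26797 × 100 = 55.9078%

55.9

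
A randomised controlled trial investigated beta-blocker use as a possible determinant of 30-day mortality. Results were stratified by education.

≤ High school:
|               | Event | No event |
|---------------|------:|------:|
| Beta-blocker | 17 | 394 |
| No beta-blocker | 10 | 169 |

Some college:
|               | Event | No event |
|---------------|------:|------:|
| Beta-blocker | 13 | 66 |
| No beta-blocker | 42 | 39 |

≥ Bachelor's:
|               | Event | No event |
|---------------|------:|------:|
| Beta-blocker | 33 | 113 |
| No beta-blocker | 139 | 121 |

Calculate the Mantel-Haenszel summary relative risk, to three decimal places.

0.423

RR_MH = Σ(aᵢ·n₀ᵢ/nᵢ) / Σ(cᵢ·n₁ᵢ/nᵢ), with n₁ᵢ = aᵢ+bᵢ (exposed), n₀ᵢ = cᵢ+dᵢ (unexposed), nᵢ = n₁ᵢ+n₀ᵢ.
Stratum 1 (≤ High school): n₁ = 411, n₀ = 179, n = 590; a·n₀/n = 17·179/590 = 5.1576; c·n₁/n = 10·411/590 = 6.9661
Stratum 2 (Some college): n₁ = 79, n₀ = 81, n = 160; a·n₀/n = 13·81/160 = 6.5812; c·n₁/n = 42·79/160 = 20.7375
Stratum 3 (≥ Bachelor's): n₁ = 146, n₀ = 260, n = 406; a·n₀/n = 33·260/406 = 21.1330; c·n₁/n = 139·146/406 = 49.9852
RR_MH = (5.1576 + 6.5812 + 21.1330) / (6.9661 + 20.7375 + 49.9852) = 32.8719 / 77.6888 = 0.42312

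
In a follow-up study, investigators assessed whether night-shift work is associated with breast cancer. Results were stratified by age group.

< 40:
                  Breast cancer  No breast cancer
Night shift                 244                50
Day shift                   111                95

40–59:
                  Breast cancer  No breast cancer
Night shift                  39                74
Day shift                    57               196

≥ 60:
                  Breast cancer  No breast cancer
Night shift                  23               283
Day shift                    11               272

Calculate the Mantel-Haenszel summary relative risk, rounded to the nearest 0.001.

1.564

RR_MH = Σ(aᵢ·n₀ᵢ/nᵢ) / Σ(cᵢ·n₁ᵢ/nᵢ), with n₁ᵢ = aᵢ+bᵢ (exposed), n₀ᵢ = cᵢ+dᵢ (unexposed), nᵢ = n₁ᵢ+n₀ᵢ.
Stratum 1 (< 40): n₁ = 294, n₀ = 206, n = 500; a·n₀/n = 244·206/500 = 100.5280; c·n₁/n = 111·294/500 = 65.2680
Stratum 2 (40–59): n₁ = 113, n₀ = 253, n = 366; a·n₀/n = 39·253/366 = 26.9590; c·n₁/n = 57·113/366 = 17.5984
Stratum 3 (≥ 60): n₁ = 306, n₀ = 283, n = 589; a·n₀/n = 23·283/589 = 11.0509; c·n₁/n = 11·306/589 = 5.7148
RR_MH = (100.5280 + 26.9590 + 11.0509) / (65.2680 + 17.5984 + 5.7148) = 138.5380 / 88.5811 = 1.56397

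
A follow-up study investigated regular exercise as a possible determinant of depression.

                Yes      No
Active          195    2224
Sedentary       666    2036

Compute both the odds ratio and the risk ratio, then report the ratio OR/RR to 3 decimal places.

0.820

Cells: a = 195, b = 2224, c = 666, d = 2036.
OR = (195·2036)/(2224·666) = 397020/1481184 = 0.26804
Risk in exposed = 195/2419 = 0.08061; risk in unexposed = 666/2702 = 0.24648; RR = 0.32705
OR/RR = 0.26804 / 0.32705 = 0.81958
The outcome is not rare, so the OR lies further from 1 than the RR.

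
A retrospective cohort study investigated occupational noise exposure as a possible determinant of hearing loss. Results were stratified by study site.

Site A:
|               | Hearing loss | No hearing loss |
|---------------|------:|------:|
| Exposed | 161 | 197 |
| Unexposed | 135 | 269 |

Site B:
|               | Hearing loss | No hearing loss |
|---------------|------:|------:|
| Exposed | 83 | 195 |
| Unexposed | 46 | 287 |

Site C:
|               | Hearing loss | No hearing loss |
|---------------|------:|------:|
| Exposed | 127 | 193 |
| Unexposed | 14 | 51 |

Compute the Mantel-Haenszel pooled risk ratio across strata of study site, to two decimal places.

RR_MH = Σ(aᵢ·n₀ᵢ/nᵢ) / Σ(cᵢ·n₁ᵢ/nᵢ), with n₁ᵢ = aᵢ+bᵢ (exposed), n₀ᵢ = cᵢ+dᵢ (unexposed), nᵢ = n₁ᵢ+n₀ᵢ.
Stratum 1 (Site A): n₁ = 358, n₀ = 404, n = 762; a·n₀/n = 161·404/762 = 85.3596; c·n₁/n = 135·358/762 = 63.4252
Stratum 2 (Site B): n₁ = 278, n₀ = 333, n = 611; a·n₀/n = 83·333/611 = 45.2357; c·n₁/n = 46·278/611 = 20.9296
Stratum 3 (Site C): n₁ = 320, n₀ = 65, n = 385; a·n₀/n = 127·65/385 = 21.4416; c·n₁/n = 14·320/385 = 11.6364
RR_MH = (85.3596 + 45.2357 + 21.4416) / (63.4252 + 20.9296 + 11.6364) = 152.0368 / 95.9912 = 1.58386

1.58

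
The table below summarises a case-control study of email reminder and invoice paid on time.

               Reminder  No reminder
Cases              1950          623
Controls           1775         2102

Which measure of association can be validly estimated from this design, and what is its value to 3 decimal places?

Reading the table with exposure as columns: a = 1950 (Reminder, case), b = 1775 (Reminder, non-case), c = 623 (No reminder, case), d = 2102.
This is a case-control study: participants were sampled on outcome status, so risks in the source population cannot be estimated directly — relative risk is not valid here. The odds ratio is the appropriate measure.
OR = (a·d)/(b·c) = (1950 × 2102) / (1775 × 623) = 4098900 / 1105825 = 3.70664

3.707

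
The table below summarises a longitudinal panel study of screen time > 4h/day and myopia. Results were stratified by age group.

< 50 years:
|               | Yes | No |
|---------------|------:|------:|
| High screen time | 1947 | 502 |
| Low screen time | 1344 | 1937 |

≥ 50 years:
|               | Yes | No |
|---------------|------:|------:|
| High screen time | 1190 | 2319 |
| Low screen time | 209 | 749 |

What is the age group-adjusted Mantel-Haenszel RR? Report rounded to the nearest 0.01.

RR_MH = Σ(aᵢ·n₀ᵢ/nᵢ) / Σ(cᵢ·n₁ᵢ/nᵢ), with n₁ᵢ = aᵢ+bᵢ (exposed), n₀ᵢ = cᵢ+dᵢ (unexposed), nᵢ = n₁ᵢ+n₀ᵢ.
Stratum 1 (< 50 years): n₁ = 2449, n₀ = 3281, n = 5730; a·n₀/n = 1947·3281/5730 = 1114.8529; c·n₁/n = 1344·2449/5730 = 574.4251
Stratum 2 (≥ 50 years): n₁ = 3509, n₀ = 958, n = 4467; a·n₀/n = 1190·958/4467 = 255.2093; c·n₁/n = 209·3509/4467 = 164.1775
RR_MH = (1114.8529 + 255.2093) / (574.4251 + 164.1775) = 1370.0622 / 738.6027 = 1.85494

1.85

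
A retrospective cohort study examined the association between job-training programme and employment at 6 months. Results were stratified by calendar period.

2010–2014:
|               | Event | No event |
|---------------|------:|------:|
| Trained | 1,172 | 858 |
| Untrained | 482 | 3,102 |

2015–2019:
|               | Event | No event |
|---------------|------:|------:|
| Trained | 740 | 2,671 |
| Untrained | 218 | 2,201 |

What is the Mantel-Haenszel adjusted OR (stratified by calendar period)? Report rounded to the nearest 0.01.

OR_MH = Σ(aᵢdᵢ/nᵢ) / Σ(bᵢcᵢ/nᵢ), where nᵢ is the stratum total.
Stratum 1 (2010–2014): n = 5614; a·d/n = 1172·3102/5614 = 647.5853; b·c/n = 858·482/5614 = 73.6651
Stratum 2 (2015–2019): n = 5830; a·d/n = 740·2201/5830 = 279.3722; b·c/n = 2671·218/5830 = 99.8762
OR_MH = (647.5853 + 279.3722) / (73.6651 + 99.8762) = 926.9575 / 173.5413 = 5.34142

5.34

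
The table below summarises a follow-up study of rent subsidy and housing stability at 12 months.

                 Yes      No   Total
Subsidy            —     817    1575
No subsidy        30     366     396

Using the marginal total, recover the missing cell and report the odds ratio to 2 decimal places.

The missing cell is in the exposed row: 1575 − 817 = 758.
So a = 758, b = 817, c = 30, d = 366.
OR = (a·d)/(b·c) = (758 × 366) / (817 × 30) = 277428 / 24510 = 11.31897

11.32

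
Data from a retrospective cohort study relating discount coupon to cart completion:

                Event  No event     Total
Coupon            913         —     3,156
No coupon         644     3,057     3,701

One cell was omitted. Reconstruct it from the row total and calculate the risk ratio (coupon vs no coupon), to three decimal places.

The missing cell is in the exposed row: 3156 − 913 = 2243.
So a = 913, b = 2243, c = 644, d = 3057.
RR = [a/(a+b)] / [c/(c+d)] = (913/3156) / (644/3701) = 0.28929/0.17401 = 1.66252

1.663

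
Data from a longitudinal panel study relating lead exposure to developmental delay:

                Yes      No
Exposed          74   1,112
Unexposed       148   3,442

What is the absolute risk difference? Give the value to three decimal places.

0.021

Cells: a = 74, b = 1112, c = 148, d = 3442.
Risk in exposed = 74/1186 = 0.062395; risk in unexposed = 148/3590 = 0.041226.
Risk difference = 0.062395 − 0.041226 = 0.021169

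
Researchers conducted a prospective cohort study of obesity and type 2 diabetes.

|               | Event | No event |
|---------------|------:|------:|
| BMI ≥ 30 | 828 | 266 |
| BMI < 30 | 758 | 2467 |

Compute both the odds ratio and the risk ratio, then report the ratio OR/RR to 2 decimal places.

3.15

Cells: a = 828, b = 266, c = 758, d = 2467.
OR = (828·2467)/(266·758) = 2042676/201628 = 10.13091
Risk in exposed = 828/1094 = 0.75686; risk in unexposed = 758/3225 = 0.23504; RR = 3.22013
OR/RR = 10.13091 / 3.22013 = 3.14612
The outcome is not rare, so the OR lies further from 1 than the RR.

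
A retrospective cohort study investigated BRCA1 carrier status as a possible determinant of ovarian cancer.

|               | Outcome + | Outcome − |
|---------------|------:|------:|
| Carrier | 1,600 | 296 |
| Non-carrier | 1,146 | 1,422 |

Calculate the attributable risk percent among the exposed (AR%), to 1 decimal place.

47.1

Cells: a = 1600, b = 296, c = 1146, d = 1422.
Risk in exposed = 1600/1896 = 0.84388; risk in unexposed = 1146/2568 = 0.44626.
RR = 0.84388/0.44626 = 1.89100
AR% = (RR − 1)/RR × 100 = (1.89100 − 1)/1.89100 × 100 = 47.1180%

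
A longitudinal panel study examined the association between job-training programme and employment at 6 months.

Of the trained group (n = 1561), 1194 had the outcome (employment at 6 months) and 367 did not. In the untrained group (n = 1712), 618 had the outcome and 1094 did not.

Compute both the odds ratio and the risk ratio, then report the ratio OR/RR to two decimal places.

From the description: a = 1194, b = 367, c = 618, d = 1094.
OR = (1194·1094)/(367·618) = 1306236/226806 = 5.75927
Risk in exposed = 1194/1561 = 0.76489; risk in unexposed = 618/1712 = 0.36098; RR = 2.11893
OR/RR = 5.75927 / 2.11893 = 2.71801
The outcome is not rare, so the OR lies further from 1 than the RR.

2.72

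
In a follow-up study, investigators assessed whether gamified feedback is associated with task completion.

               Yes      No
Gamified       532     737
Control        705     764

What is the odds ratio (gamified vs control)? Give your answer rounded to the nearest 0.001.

Cells: a = 532, b = 737, c = 705, d = 764.
OR = (a·d)/(b·c) = (532 × 764) / (737 × 705) = 406448 / 519585 = 0.78226
Exposure is associated with lower odds of task completion (OR = 0.78 < 1).

0.782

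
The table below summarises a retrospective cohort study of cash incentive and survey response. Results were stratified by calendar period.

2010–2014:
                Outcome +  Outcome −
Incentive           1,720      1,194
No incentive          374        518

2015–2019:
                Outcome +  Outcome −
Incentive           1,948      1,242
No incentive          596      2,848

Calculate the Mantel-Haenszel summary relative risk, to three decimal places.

RR_MH = Σ(aᵢ·n₀ᵢ/nᵢ) / Σ(cᵢ·n₁ᵢ/nᵢ), with n₁ᵢ = aᵢ+bᵢ (exposed), n₀ᵢ = cᵢ+dᵢ (unexposed), nᵢ = n₁ᵢ+n₀ᵢ.
Stratum 1 (2010–2014): n₁ = 2914, n₀ = 892, n = 3806; a·n₀/n = 1720·892/3806 = 403.1109; c·n₁/n = 374·2914/3806 = 286.3468
Stratum 2 (2015–2019): n₁ = 3190, n₀ = 3444, n = 6634; a·n₀/n = 1948·3444/6634 = 1011.2921; c·n₁/n = 596·3190/6634 = 286.5903
RR_MH = (403.1109 + 1011.2921) / (286.3468 + 286.5903) = 1414.4030 / 572.9371 = 2.46869

2.469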